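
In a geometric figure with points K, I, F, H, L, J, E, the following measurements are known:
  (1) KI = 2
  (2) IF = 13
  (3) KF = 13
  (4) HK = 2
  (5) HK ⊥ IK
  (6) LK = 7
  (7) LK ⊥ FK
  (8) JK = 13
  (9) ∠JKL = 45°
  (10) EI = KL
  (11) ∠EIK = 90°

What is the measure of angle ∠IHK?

Step 1: By the law of cosines on triangle HKI: HI² = 2² + 2² − 2·2·2·cos(90°) = 8, so HI = 2·√2.
Step 2: By the inverse law of cosines on triangle IHK: cos(∠IHK) = ((2·√2)² + 2² − 2²) / (2·2·√2·2) = 8/11.31 = 0.7071, so ∠IHK = 45°.

Therefore, the measure of angle ∠IHK = 45°.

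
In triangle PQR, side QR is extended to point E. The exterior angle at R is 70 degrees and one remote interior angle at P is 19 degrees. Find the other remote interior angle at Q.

The exterior angle theorem states that an exterior angle equals the sum of the two non-adjacent interior angles.
So 70 = 19 + angle Q, which gives angle Q = 70 - 19 = 51 degrees.

51 degrees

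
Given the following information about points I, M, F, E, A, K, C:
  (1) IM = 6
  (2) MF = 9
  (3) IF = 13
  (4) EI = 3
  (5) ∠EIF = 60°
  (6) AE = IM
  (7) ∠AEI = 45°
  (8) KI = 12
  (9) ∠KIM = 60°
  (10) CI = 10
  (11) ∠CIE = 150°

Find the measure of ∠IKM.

Step 1: By the law of cosines on triangle KIM: KM² = 12² + 6² − 2·12·6·cos(60°) = 108, so KM = 6·√3.
Step 2: By the inverse law of cosines on triangle IKM: cos(∠IKM) = (12² + (6·√3)² − 6²) / (2·12·6·√3) = 216/249.42 = 0.866, so ∠IKM = 30°.

Therefore, the measure of angle ∠IKM = 30°.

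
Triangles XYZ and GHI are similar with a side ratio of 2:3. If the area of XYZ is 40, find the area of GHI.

For similar figures, the area ratio equals the square of the side ratio.
Side ratio (XYZ to GHI) = 2:3, so area ratio = 2^2:3^2 = 4:9.
If the area of XYZ is 40, then the area of GHI = 40 * (9/4) = 90.

90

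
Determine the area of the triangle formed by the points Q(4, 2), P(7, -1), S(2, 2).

Using the Shoelace formula for a triangle:
Area = (1/2)|x0(y1 - y2) + x1(y2 - y0) + x2(y0 - y1)|
Area = (1/2)|4(-1 - 2) + 7(2 - 2) + 2(2 - -1)|
Area = (1/2)|-12 + 0 + 6|
Area = (1/2)|-6|
Area = (1/2)(6)
Area = 3

3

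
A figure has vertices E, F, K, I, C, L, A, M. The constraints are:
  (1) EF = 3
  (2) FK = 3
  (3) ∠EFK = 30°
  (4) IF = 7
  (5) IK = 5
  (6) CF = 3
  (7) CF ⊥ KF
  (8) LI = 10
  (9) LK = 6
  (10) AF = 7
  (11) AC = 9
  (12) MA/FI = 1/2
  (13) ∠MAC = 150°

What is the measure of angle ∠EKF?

Step 1: By the law of cosines on triangle KFE: KE² = 3² + 3² − 2·3·3·cos(30°) = 2.41, so KE ≈ 1.55.
Step 2: By the inverse law of cosines on triangle EKF: cos(∠EKF) = (1.55² + 3² − 3²) / (2·1.55·3) = 2.41/9.32 = 0.2588, so ∠EKF = 75°.

Therefore, the measure of angle ∠EKF = 75°.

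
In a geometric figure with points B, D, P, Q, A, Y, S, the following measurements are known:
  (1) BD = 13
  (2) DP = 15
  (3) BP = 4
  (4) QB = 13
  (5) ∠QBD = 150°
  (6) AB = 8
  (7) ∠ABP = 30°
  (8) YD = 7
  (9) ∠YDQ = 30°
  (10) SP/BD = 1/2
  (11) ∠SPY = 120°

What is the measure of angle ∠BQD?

Step 1: By the law of cosines on triangle QBD: QD² = 13² + 13² − 2·13·13·cos(150°) = 630.72, so QD ≈ 25.11.
Step 2: By the inverse law of cosines on triangle BQD: cos(∠BQD) = (13² + 25.11² − 13²) / (2·13·25.11) = 630.72/652.97 = 0.9659, so ∠BQD = 15°.

Therefore, the measure of angle ∠BQD = 15°.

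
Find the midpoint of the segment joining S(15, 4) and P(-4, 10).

M = ((x₁ + x₂)/2, (y₁ + y₂)/2)
= ((15 + -4)/2, (4 + 10)/2)
= (11/2, 14/2) = (11/2, 7)

(11/2, 7)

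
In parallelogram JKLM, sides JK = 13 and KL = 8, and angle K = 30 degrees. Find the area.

The area of a parallelogram equals the product of two adjacent sides times the sine of the included angle.
This is because the height equals 8 * sin(30°) = 4.
Area = 13 * 4 = 52

52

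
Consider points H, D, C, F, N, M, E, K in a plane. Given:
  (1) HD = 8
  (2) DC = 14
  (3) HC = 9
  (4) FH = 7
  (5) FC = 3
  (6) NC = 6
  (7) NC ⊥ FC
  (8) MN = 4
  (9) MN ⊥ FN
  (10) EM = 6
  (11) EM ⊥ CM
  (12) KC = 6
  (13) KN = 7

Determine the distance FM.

Step 1: By the law of cosines on triangle FCN: FN² = 3² + 6² − 2·3·6·cos(90°) = 45, so FN = 3·√5.
Step 2: By the law of cosines on triangle FNM: FM² = (3·√5)² + 4² − 2·3·√5·4·cos(90°) = 61, so FM = √61.

Therefore, the length of FM = √61.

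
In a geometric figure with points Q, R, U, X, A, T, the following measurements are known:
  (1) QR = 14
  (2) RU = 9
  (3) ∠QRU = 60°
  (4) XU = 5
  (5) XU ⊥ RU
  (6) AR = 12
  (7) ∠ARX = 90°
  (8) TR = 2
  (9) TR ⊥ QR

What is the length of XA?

Step 1: By the law of cosines on triangle XUR: XR² = 5² + 9² − 2·5·9·cos(90°) = 106, so XR = √106.
Step 2: By the law of cosines on triangle XRA: XA² = √106² + 12² − 2·√106·12·cos(90°) = 250, so XA = 5·√10.

Therefore, the length of XA = 5·√10.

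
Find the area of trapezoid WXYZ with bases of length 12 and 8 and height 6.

Area of a trapezoid = (base1 + base2) * height / 2
Area = (12 + 8) * 6 / 2
Area = 20 * 6 / 2
Area = 120 / 2
Area = 60

60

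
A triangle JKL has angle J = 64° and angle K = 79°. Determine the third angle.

Let angle L = x. Then 64 + 79 + x = 180.
x = 180 - 143 = 37 degrees.

37 degrees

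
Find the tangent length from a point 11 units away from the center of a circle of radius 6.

The tangent, radius, and line from the external point to the center form a right triangle.
The right angle is where the tangent meets the radius.
By the Pythagorean theorem: tangent² + 6² = 11²
tangent² = 121 - 36 = 85
tangent = sqrt(85)

sqrt(85)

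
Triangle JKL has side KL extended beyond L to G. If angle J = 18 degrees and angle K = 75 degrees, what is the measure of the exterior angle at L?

The interior angle at L is 180 - 18 - 75 = 87 degrees.
The exterior angle and interior angle at L are supplementary:
Exterior angle = 180 - 87 = 93 degrees.

93 degrees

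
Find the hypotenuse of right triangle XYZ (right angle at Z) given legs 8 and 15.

In a right triangle, the square of the hypotenuse equals the sum of the squares of the two legs.
The legs are 8 and 15, so the hypotenuse = sqrt(64 + 225) = sqrt(289) = 17.

17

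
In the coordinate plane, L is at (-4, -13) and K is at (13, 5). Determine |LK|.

d = sqrt((13 - -4)^2 + (5 - -13)^2)
d = sqrt(17^2 + 18^2)
d = sqrt(289 + 324)
d = sqrt(613)

sqrt(613)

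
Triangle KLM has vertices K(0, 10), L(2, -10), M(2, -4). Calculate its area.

Using the Shoelace formula for a triangle:
Area = (1/2)|x0(y1 - y2) + x1(y2 - y0) + x2(y0 - y1)|
Area = (1/2)|0(-10 - -4) + 2(-4 - 10) + 2(10 - -10)|
Area = (1/2)|0 + -28 + 40|
Area = (1/2)|12|
Area = (1/2)(12)
Area = 6

6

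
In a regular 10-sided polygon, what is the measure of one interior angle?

Each interior angle of a regular n-gon is (n - 2) * 180 / n.
For n = 10: (10 - 2) * 180 / 10 = 1440/10 = 144 degrees.

144 degrees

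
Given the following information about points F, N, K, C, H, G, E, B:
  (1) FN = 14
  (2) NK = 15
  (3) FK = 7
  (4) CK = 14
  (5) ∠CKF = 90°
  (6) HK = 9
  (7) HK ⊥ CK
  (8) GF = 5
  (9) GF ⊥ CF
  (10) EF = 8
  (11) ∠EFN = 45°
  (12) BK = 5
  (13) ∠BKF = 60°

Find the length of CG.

Step 1: By the law of cosines on triangle FKC: FC² = 7² + 14² − 2·7·14·cos(90°) = 245, so FC = 7·√5.
Step 2: By the law of cosines on triangle CFG: CG² = (7·√5)² + 5² − 2·7·√5·5·cos(90°) = 270, so CG = 3·√30.

Therefore, the length of CG = 3·√30.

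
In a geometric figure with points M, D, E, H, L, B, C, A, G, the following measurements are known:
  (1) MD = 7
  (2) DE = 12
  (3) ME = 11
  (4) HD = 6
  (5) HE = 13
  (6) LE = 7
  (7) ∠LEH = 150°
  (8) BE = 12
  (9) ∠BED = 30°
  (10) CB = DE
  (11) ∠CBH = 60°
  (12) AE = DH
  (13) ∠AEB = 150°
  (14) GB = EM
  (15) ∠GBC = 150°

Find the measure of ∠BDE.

Step 1: By the law of cosines on triangle DEB: DB² = 12² + 12² − 2·12·12·cos(30°) = 38.58, so DB ≈ 6.21.
Step 2: By the inverse law of cosines on triangle BDE: cos(∠BDE) = (6.21² + 12² − 12²) / (2·6.21·12) = 38.58/149.08 = 0.2588, so ∠BDE = 75°.

Therefore, the measure of angle ∠BDE = 75°.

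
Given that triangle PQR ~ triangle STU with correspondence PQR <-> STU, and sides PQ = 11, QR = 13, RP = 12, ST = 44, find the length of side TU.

k = 44/11 = 4. TU = 4 * 13 = 52.

52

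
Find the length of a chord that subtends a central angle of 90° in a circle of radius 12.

Chord length = 2r sin(θ/2)
= 2 × 12 × sin(90°/2)
= 2 × 12 × sin(45°)
= 12*sqrt(2)

12*sqrt(2)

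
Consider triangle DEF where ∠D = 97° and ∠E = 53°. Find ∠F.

angle F = 180 - 97 - 53 = 30 degrees.

30 degrees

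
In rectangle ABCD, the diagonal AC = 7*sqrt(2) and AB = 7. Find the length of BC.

b = sqrt(d^2 - a^2) = sqrt(98 - 49) = sqrt(49) = 7

7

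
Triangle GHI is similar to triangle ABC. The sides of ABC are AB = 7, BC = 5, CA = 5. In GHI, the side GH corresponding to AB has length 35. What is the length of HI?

k = 35/7 = 5. HI = 5 * 5 = 25.

25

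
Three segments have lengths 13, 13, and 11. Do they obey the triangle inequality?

Sort the sides: 11, 13, 13.
It suffices to check that the sum of the two smallest exceeds the largest:
11 + 13 = 24 > 13. ✓
Yes, a valid triangle can be formed.

Yes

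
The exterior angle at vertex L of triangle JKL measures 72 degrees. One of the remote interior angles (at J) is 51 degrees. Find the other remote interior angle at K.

The exterior angle theorem states that an exterior angle equals the sum of the two non-adjacent interior angles.
So 72 = 51 + angle K, which gives angle K = 72 - 51 = 21 degrees.

21 degrees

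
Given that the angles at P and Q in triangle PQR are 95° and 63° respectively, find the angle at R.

Let angle R = x. Then 95 + 63 + x = 180.
x = 180 - 158 = 22 degrees.

22 degrees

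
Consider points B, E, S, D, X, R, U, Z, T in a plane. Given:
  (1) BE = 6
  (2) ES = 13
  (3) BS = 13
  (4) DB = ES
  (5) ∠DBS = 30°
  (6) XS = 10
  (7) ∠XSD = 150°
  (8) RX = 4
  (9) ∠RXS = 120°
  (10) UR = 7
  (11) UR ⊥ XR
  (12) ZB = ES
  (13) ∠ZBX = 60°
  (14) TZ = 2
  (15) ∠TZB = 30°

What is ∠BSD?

From the given relations: DB = ES = 13.
Step 1: By the law of cosines on triangle SBD: SD² = 13² + 13² − 2·13·13·cos(30°) = 45.28, so SD ≈ 6.73.
Step 2: By the inverse law of cosines on triangle BSD: cos(∠BSD) = (13² + 6.73² − 13²) / (2·13·6.73) = 45.28/174.96 = 0.2588, so ∠BSD = 75°.

Therefore, the measure of angle ∠BSD = 75°.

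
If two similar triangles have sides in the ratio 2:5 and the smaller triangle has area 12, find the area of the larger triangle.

The ratio of areas of similar triangles = (side ratio)^2.
Side ratio = 2:5, so area ratio = 4:25.
Area of the larger triangle / Area of the smaller triangle = 25/4
Area of the larger triangle = 12 * 25/4 = 75

75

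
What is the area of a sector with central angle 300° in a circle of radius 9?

Sector area = π(9²)(5/6) = 135*pi/2

135*pi/2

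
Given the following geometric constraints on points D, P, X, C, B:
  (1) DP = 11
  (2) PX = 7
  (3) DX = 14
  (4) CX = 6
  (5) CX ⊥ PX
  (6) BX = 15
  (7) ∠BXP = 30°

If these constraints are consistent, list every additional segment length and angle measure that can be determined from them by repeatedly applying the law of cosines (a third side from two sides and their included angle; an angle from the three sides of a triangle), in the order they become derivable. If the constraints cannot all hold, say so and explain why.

The constraints are consistent. Derivable facts, in order:
After 1 step:
- PB ≈ 9.6
- PC = √85
- ∠DPX = 99.72°
- ∠DXP = 50.75°
- ∠PDX = 29.53°
After 2 steps:
- ∠BPX = 128.61°
- ∠CPX = 40.6°
- ∠PBX = 21.39°
- ∠PCX = 49.4°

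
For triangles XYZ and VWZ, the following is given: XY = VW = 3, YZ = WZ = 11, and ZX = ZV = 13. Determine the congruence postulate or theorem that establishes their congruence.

The given information provides:
XY = VW = 3, YZ = WZ = 11, and ZX = ZV = 13
This matches the SSS congruence theorem.
All three pairs of corresponding sides are equal (Side-Side-Side).

SSS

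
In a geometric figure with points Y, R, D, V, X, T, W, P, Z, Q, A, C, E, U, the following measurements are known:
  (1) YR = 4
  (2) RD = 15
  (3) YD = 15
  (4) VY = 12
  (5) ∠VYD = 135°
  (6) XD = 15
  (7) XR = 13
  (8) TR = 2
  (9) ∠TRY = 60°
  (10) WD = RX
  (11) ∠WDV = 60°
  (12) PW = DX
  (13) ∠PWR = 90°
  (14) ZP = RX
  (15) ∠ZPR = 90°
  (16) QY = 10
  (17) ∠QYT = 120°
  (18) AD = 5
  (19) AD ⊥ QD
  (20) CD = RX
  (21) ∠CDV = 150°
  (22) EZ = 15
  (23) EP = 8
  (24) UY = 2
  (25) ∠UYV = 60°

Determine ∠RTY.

Step 1: By the law of cosines on triangle TRY: TY² = 2² + 4² − 2·2·4·cos(60°) = 12, so TY = 2·√3.
Step 2: By the inverse law of cosines on triangle RTY: cos(∠RTY) = (2² + (2·√3)² − 4²) / (2·2·2·√3) = 0/13.86 = 0, so ∠RTY = 90°.

Therefore, the measure of angle ∠RTY = 90°.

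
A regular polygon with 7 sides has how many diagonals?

Total line segments between 7 vertices = C(7,2) = 21.
Subtract the 7 sides: 21 - 7 = 14 diagonals.

14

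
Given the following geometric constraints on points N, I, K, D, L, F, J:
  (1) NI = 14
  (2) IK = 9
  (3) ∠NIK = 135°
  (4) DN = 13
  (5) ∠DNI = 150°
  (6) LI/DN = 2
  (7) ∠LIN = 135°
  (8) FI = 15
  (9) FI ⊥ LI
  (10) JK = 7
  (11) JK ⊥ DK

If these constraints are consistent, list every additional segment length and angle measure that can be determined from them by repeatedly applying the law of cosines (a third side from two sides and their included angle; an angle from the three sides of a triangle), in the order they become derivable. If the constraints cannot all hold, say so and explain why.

The constraints are consistent. Derivable facts, in order:
After 1 step:
- ID ≈ 26.08
- LF ≈ 30.02
- NK ≈ 21.34
- NL ≈ 37.24
After 2 steps:
- ∠DIN = 14.43°
- ∠FLI = 29.98°
- ∠IDN = 15.57°
- ∠IFL = 60.02°
- ∠IKN = 27.65°
- ∠ILN = 15.42°
- ∠INK = 17.35°
- ∠INL = 29.58°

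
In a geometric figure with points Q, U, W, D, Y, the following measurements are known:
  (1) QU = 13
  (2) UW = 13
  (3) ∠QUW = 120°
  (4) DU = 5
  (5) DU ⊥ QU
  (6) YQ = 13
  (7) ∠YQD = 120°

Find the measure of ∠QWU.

Step 1: By the law of cosines on triangle WUQ: WQ² = 13² + 13² − 2·13·13·cos(120°) = 507, so WQ = 13·√3.
Step 2: By the inverse law of cosines on triangle QWU: cos(∠QWU) = ((13·√3)² + 13² − 13²) / (2·13·√3·13) = 507/585.43 = 0.866, so ∠QWU = 30°.

Therefore, the measure of angle ∠QWU = 30°.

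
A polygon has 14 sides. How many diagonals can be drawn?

Total line segments between 14 vertices = C(14,2) = 91.
Subtract the 14 sides: 91 - 14 = 77 diagonals.

77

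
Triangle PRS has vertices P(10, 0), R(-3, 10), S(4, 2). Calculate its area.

The Shoelace formula computes the area from vertex coordinates by summing cross products.
For vertices (10,0), (-3,10), (4,2):
Signed sum = 10*10 - -3*0 + -3*2 - 4*10 + 4*0 - 10*2
= 100 + -46 + -20 = 34
Area = (1/2)|34| = 17.

17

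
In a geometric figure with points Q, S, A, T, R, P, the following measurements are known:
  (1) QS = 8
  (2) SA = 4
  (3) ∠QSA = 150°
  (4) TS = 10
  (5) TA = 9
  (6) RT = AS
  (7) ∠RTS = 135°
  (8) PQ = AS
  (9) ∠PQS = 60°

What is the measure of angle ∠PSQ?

From the given relations: PQ = AS = 4.
Step 1: By the law of cosines on triangle SQP: SP² = 8² + 4² − 2·8·4·cos(60°) = 48, so SP = 4·√3.
Step 2: By the inverse law of cosines on triangle PSQ: cos(∠PSQ) = ((4·√3)² + 8² − 4²) / (2·4·√3·8) = 96/110.85 = 0.866, so ∠PSQ = 30°.

Therefore, the measure of angle ∠PSQ = 30°.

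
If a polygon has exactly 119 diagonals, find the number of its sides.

Using d = n(n - 3)/2, we solve 119 = n(n - 3)/2.
So n(n - 3) = 238.
Testing n = 17: 17 * 14 = 238 = 238. Correct.
The polygon has 17 sides.

17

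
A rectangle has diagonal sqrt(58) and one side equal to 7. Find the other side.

The diagonal of a rectangle forms a right triangle with the two sides.
Rearranging the Pythagorean theorem: missing side = sqrt(d^2 - known^2).
= sqrt(58 - 49) = sqrt(9) = 3.

3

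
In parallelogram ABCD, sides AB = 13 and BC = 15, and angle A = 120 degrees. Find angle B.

Consecutive angles are supplementary: angle B = 180 - 120 = 60 degrees.

60 degrees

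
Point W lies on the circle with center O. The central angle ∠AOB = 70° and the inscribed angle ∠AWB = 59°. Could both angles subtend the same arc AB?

By the inscribed angle theorem, the inscribed angle for a central angle of 70° should be 70° / 2 = 35°.
The given inscribed angle is 59°, which does not equal 35°.
Therefore, no, they do not correspond to the same arc.

No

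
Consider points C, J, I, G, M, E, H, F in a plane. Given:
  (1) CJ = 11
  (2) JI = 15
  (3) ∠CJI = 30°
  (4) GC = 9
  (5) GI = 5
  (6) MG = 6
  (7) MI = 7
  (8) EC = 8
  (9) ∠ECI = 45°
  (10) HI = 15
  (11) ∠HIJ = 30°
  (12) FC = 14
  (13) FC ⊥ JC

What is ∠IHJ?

Step 1: By the law of cosines on triangle HIJ: HJ² = 15² + 15² − 2·15·15·cos(30°) = 60.29, so HJ ≈ 7.76.
Step 2: By the inverse law of cosines on triangle IHJ: cos(∠IHJ) = (15² + 7.76² − 15²) / (2·15·7.76) = 60.29/232.94 = 0.2588, so ∠IHJ = 75°.

Therefore, the measure of angle ∠IHJ = 75°.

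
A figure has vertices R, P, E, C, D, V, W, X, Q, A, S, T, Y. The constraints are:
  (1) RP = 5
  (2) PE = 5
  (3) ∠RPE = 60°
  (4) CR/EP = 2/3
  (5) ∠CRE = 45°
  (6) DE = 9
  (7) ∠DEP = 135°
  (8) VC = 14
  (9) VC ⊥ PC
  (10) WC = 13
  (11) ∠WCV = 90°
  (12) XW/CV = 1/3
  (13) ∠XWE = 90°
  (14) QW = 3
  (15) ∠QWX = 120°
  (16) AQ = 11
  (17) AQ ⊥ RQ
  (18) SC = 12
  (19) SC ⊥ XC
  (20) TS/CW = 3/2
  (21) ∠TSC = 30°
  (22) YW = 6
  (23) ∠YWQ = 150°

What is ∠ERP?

Step 1: By the law of cosines on triangle RPE: RE² = 5² + 5² − 2·5·5·cos(60°) = 25, so RE = 5.
Step 2: By the inverse law of cosines on triangle ERP: cos(∠ERP) = (5² + 5² − 5²) / (2·5·5) = 25/50 = 0.5, so ∠ERP = 60°.

Therefore, the measure of angle ∠ERP = 60°.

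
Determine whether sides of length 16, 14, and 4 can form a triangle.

For three segments to close into a triangle, no single side can be as long as the other two combined.
The longest side is 16, and 4 + 14 = 18 > 16.
A triangle can be formed.

Yes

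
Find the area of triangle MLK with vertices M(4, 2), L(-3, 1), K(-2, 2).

The Shoelace formula computes the area from vertex coordinates by summing cross products.
For vertices (4,2), (-3,1), (-2,2):
Signed sum = 4*1 - -3*2 + -3*2 - -2*1 + -2*2 - 4*2
= 10 + -4 + -12 = -6
Area = (1/2)|-6| = 3.

3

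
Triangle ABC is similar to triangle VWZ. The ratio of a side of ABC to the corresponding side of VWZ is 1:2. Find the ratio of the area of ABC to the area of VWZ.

The ratio of areas of similar triangles equals the square of the side ratio.
Side ratio = 1:2
Area ratio = (1/2)^2 = 1/4 = 1:4

1:4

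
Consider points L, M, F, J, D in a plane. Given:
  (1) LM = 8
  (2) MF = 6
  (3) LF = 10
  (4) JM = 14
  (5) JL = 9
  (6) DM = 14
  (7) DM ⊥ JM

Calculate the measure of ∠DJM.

Step 1: By the law of cosines on triangle JMD: JD² = 14² + 14² − 2·14·14·cos(90°) = 392, so JD = 14·√2.
Step 2: By the inverse law of cosines on triangle DJM: cos(∠DJM) = ((14·√2)² + 14² − 14²) / (2·14·√2·14) = 392/554.37 = 0.7071, so ∠DJM = 45°.

Therefore, the measure of angle ∠DJM = 45°.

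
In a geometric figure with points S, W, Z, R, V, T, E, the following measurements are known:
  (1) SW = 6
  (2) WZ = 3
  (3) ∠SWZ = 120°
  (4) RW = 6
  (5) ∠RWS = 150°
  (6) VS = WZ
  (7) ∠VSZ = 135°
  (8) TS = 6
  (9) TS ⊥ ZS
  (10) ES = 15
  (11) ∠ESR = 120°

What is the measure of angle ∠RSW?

Step 1: By the law of cosines on triangle SWR: SR² = 6² + 6² − 2·6·6·cos(150°) = 134.35, so SR ≈ 11.59.
Step 2: By the inverse law of cosines on triangle RSW: cos(∠RSW) = (11.59² + 6² − 6²) / (2·11.59·6) = 134.35/139.09 = 0.9659, so ∠RSW = 15°.

Therefore, the measure of angle ∠RSW = 15°.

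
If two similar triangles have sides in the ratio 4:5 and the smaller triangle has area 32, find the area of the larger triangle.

For similar figures, the area ratio equals the square of the side ratio.
Side ratio (the smaller triangle to the larger triangle) = 4:5, so area ratio = 4^2:5^2 = 16:25.
If the area of the smaller triangle is 32, then the area of the larger triangle = 32 * (25/16) = 50.

50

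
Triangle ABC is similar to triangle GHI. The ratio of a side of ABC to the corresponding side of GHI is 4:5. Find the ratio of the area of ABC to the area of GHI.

Area scales with the square of linear dimensions. If every length is multiplied by 4/5, then the area is multiplied by (4/5)^2 = 16/25.
The area ratio is 16:25.

16:25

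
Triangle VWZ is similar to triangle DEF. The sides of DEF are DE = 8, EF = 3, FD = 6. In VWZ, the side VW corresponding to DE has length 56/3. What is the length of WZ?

k = 56/3/8 = 7/3. WZ = 7/3 * 3 = 7.

7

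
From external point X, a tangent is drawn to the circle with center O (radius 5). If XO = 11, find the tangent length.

tangent = √(d² - r²) = √(11² - 5²) = √(121 - 25) = √96 = 4*sqrt(6)

4*sqrt(6)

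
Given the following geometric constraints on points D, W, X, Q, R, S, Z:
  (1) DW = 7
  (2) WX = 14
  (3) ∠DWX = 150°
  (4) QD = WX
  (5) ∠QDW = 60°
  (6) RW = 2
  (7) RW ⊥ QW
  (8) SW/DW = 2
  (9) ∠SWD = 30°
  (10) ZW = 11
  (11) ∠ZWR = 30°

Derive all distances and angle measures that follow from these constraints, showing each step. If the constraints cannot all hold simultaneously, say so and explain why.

The constraints are consistent.

From the given relations:
  QD = WX = 14
  SW = 2·DW = 2·7 = 14

Step 1: From DW = 7, WX = 14, and ∠DWX = 150°, by the law of cosines:
  DX² = DW² + WX² - 2·DW·WX·cos(150°) = 49 + 196 + 169.7 = 414.7
  DX ≈ 20.37

Step 2: From DW = 7, WS = 14, and ∠DWS = 30°, by the law of cosines:
  DS² = DW² + WS² - 2·DW·WS·cos(30°) = 49 + 196 - 169.7 = 75.26
  DS ≈ 8.68

Step 3: From WD = 7, DQ = 14, and ∠WDQ = 60°, by the law of cosines:
  WQ² = WD² + DQ² - 2·WD·DQ·cos(60°) = 49 + 196 - 98 = 147
  WQ = 7·√3

Step 4: From RW = 2, WZ = 11, and ∠RWZ = 30°, by the law of cosines:
  RZ² = RW² + WZ² - 2·RW·WZ·cos(30°) = 4 + 121 - 38.11 = 86.89
  RZ ≈ 9.32

Step 5: From QW = 7·√3, WR = 2, and ∠QWR = 90°, by the law of cosines:
  QR² = QW² + WR² - 2·QW·WR·cos(90°) = 147 + 4 - 0 = 151
  QR = √151

Step 6: From DS = 8.68, DW = 7, SW = 14, by the inverse law of cosines:
  cos(∠SDW) = (DS² + DW² - SW²) / (2·DS·DW)
  ∠SDW = 126.21°

Step 7: From DW = 7, DX = 20.37, WX = 14, by the inverse law of cosines:
  cos(∠WDX) = (DW² + DX² - WX²) / (2·DW·DX)
  ∠WDX = 20.1°

Step 8: From WD = 7, WQ = 7·√3, DQ = 14, by the inverse law of cosines:
  cos(∠DWQ) = (WD² + WQ² - DQ²) / (2·WD·WQ)
  ∠DWQ = 90°

Step 9: From XD = 20.37, XW = 14, DW = 7, by the inverse law of cosines:
  cos(∠DXW) = (XD² + XW² - DW²) / (2·XD·XW)
  ∠DXW = 9.9°

Step 10: From QD = 14, QW = 7·√3, DW = 7, by the inverse law of cosines:
  cos(∠DQW) = (QD² + QW² - DW²) / (2·QD·QW)
  ∠DQW = 30°

Step 11: From RW = 2, RZ = 9.32, WZ = 11, by the inverse law of cosines:
  cos(∠WRZ) = (RW² + RZ² - WZ²) / (2·RW·RZ)
  ∠WRZ = 143.84°

Step 12: From SD = 8.68, SW = 14, DW = 7, by the inverse law of cosines:
  cos(∠DSW) = (SD² + SW² - DW²) / (2·SD·SW)
  ∠DSW = 23.79°

Step 13: From ZR = 9.32, ZW = 11, RW = 2, by the inverse law of cosines:
  cos(∠RZW) = (ZR² + ZW² - RW²) / (2·ZR·ZW)
  ∠RZW = 6.16°

Step 14: From QR = √151, QW = 7·√3, RW = 2, by the inverse law of cosines:
  cos(∠RQW) = (QR² + QW² - RW²) / (2·QR·QW)
  ∠RQW = 9.37°

Step 15: From RQ = √151, RW = 2, QW = 7·√3, by the inverse law of cosines:
  cos(∠QRW) = (RQ² + RW² - QW²) / (2·RQ·RW)
  ∠QRW = 80.63°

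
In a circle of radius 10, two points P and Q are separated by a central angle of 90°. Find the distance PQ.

Chord length = 2r sin(θ/2)
= 2 × 10 × sin(90°/2)
= 2 × 10 × sin(45°)
= 10*sqrt(2)

10*sqrt(2)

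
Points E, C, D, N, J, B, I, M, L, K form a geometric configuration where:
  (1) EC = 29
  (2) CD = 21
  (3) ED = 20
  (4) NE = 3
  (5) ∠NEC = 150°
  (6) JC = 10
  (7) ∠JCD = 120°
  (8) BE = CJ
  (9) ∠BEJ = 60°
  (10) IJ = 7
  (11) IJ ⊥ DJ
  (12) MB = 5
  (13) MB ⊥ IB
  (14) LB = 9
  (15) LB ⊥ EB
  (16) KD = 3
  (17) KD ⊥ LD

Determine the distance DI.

Step 1: By the law of cosines on triangle JCD: JD² = 10² + 21² − 2·10·21·cos(120°) = 751, so JD ≈ 27.4.
Step 2: By the law of cosines on triangle DJI: DI² = 27.4² + 7² − 2·27.4·7·cos(90°) = 800, so DI = 20·√2.

Therefore, the length of DI = 20·√2.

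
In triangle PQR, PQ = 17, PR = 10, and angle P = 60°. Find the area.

When two sides and the included angle are known, the area formula is (1/2)ab sin(C).
The height from one side to the opposite vertex is 10 sin(60°) = 5*sqrt(3).
Area = (1/2) * 17 * 5*sqrt(3) = 85*sqrt(3)/2.

85*sqrt(3)/2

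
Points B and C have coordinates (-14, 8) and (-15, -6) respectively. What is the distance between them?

d = sqrt((-15 - -14)^2 + (-6 - 8)^2)
d = sqrt(-1^2 + -14^2)
d = sqrt(1 + 196)
d = sqrt(197)

sqrt(197)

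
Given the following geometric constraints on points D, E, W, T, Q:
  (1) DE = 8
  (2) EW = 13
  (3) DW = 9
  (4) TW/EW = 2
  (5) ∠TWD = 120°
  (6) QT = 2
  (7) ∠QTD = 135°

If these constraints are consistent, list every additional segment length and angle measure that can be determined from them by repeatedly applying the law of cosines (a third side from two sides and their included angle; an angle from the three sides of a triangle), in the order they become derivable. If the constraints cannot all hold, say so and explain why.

The constraints are consistent. Derivable facts, in order:
After 1 step:
- DT ≈ 31.48
- ∠DEW = 43.05°
- ∠DWE = 37.36°
- ∠EDW = 99.59°
After 2 steps:
- DQ ≈ 32.92
- ∠DTW = 14.34°
- ∠TDW = 45.66°
After 3 steps:
- ∠DQT = 42.54°
- ∠QDT = 2.46°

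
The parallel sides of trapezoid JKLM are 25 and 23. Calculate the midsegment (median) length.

midsegment = (25 + 23) / 2 = 48 / 2 = 24

24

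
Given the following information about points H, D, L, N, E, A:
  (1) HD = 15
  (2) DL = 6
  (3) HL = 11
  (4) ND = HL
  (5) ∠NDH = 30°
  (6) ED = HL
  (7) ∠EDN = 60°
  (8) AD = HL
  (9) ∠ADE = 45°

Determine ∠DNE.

From the given relations: ND = HL = 11; ED = HL = 11.
Step 1: By the law of cosines on triangle NDE: NE² = 11² + 11² − 2·11·11·cos(60°) = 121, so NE = 11.
Step 2: By the inverse law of cosines on triangle DNE: cos(∠DNE) = (11² + 11² − 11²) / (2·11·11) = 121/242 = 0.5, so ∠DNE = 60°.

Therefore, the measure of angle ∠DNE = 60°.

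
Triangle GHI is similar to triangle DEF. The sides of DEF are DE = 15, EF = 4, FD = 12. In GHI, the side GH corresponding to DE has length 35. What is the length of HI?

k = 35/15 = 7/3. HI = 7/3 * 4 = 28/3.

28/3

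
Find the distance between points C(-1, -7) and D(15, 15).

d = sqrt((15 - -1)^2 + (15 - -7)^2)
d = sqrt(16^2 + 22^2)
d = sqrt(256 + 484)
d = sqrt(740) = 2*sqrt(185)

2*sqrt(185)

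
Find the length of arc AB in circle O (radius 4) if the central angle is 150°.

The full circumference is 2πr = 2π(4) = 8*pi.
The arc spans 150° out of 360°, which is a fraction of 5/12.
Arc length = 8*pi × 5/12 = 10*pi/3.

10*pi/3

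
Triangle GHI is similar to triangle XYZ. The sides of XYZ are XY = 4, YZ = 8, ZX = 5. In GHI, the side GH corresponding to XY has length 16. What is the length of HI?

Since the triangles are similar, the ratio of corresponding sides is constant.
Scale factor k = GH / XY = 16 / 4 = 4
HI = k * YZ = 4 * 8 = 32

32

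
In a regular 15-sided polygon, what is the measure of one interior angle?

Each interior angle of a regular n-gon is (n - 2) * 180 / n.
For n = 15: (15 - 2) * 180 / 15 = 2340/15 = 156 degrees.

156 degrees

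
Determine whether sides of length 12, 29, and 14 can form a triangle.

Check the triangle inequality: 12 + 14 = 26 ≤ 29.
Since the sum of two sides does not exceed the third, no triangle can be formed.

No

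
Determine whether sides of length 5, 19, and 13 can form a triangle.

Check the triangle inequality: 5 + 13 = 18 ≤ 19.
Since the sum of two sides does not exceed the third, no triangle can be formed.

No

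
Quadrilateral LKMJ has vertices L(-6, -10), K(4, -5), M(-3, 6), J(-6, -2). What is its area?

Shoelace: sum of cross terms = 169, Area = (1/2)|169| = 169/2

169/2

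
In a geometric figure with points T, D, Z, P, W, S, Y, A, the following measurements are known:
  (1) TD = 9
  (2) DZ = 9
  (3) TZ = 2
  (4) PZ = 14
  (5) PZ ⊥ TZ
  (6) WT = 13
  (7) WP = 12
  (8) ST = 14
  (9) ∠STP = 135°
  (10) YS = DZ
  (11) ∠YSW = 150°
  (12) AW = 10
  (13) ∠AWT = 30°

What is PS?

Step 1: By the law of cosines on triangle PZT: PT² = 14² + 2² − 2·14·2·cos(90°) = 200, so PT = 10·√2.
Step 2: By the law of cosines on triangle PTS: PS² = (10·√2)² + 14² − 2·10·√2·14·cos(135°) = 676, so PS = 26.

Therefore, the length of PS = 26.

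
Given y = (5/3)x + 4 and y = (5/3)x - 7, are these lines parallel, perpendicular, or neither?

Slope of line 1: m1 = 5/3
Slope of line 2: m2 = 5/3
m1 = m2, so the lines are parallel.

Parallel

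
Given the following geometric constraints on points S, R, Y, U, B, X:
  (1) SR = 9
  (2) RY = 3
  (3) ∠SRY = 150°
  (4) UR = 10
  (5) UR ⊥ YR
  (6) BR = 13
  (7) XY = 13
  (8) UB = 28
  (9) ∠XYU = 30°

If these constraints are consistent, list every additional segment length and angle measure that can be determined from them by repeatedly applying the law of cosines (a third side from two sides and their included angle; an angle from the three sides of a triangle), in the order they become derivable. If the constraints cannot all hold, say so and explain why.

These constraints are not satisfiable: by the triangle inequality in triangle RUB, (4) UR = 10 and (6) BR = 13 force UB ≤ 10 + 13 = 23, but (8) says UB = 28. No planar figure meets all of them, so nothing further can be derived.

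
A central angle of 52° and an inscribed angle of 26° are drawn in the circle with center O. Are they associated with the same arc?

By the inscribed angle theorem, if both angles subtend the same arc, the inscribed angle must be half the central angle.
Half of 52° = 26°, which equals the given inscribed angle of 26°.
Therefore, yes, they correspond to the same arc.

Yes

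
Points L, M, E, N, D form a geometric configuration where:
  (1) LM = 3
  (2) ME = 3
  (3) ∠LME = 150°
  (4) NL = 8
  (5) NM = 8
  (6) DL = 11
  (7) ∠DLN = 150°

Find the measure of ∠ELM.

Step 1: By the law of cosines on triangle LME: LE² = 3² + 3² − 2·3·3·cos(150°) = 33.59, so LE ≈ 5.8.
Step 2: By the inverse law of cosines on triangle ELM: cos(∠ELM) = (5.8² + 3² − 3²) / (2·5.8·3) = 33.59/34.77 = 0.9659, so ∠ELM = 15°.

Therefore, the measure of angle ∠ELM = 15°.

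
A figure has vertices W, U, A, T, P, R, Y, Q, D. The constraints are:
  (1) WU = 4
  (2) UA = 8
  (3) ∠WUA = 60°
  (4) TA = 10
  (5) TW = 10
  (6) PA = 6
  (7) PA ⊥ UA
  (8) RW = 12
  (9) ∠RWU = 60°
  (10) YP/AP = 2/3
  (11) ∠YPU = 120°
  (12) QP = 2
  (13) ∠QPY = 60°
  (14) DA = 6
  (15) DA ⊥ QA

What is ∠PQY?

From the given relations: YP = 2/3·AP = 2/3·6 = 4.
Step 1: By the law of cosines on triangle QPY: QY² = 2² + 4² − 2·2·4·cos(60°) = 12, so QY = 2·√3.
Step 2: By the inverse law of cosines on triangle PQY: cos(∠PQY) = (2² + (2·√3)² − 4²) / (2·2·2·√3) = 0/13.86 = 0, so ∠PQY = 90°.

Therefore, the measure of angle ∠PQY = 90°.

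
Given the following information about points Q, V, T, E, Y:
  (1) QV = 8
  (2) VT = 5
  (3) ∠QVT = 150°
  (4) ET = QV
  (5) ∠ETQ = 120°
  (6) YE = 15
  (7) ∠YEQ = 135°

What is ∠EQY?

From the given relations: ET = QV = 8.
Step 1: By the law of cosines on triangle QVT: QT² = 8² + 5² − 2·8·5·cos(150°) = 158.28, so QT ≈ 12.58.
Step 2: By the law of cosines on triangle QTE: QE² = 12.58² + 8² − 2·12.58·8·cos(120°) = 322.93, so QE ≈ 17.97.
Step 3: By the law of cosines on triangle QEY: QY² = 17.97² + 15² − 2·17.97·15·cos(135°) = 929.14, so QY ≈ 30.48.
Step 4: By the inverse law of cosines on triangle EQY: cos(∠EQY) = (17.97² + 30.48² − 15²) / (2·17.97·30.48) = 1027.07/1095.53 = 0.9375, so ∠EQY = 20.36°.

Therefore, the measure of angle ∠EQY = 20.36°.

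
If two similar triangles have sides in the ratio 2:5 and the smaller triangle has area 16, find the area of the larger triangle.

The ratio of areas of similar triangles = (side ratio)^2.
Side ratio = 2:5, so area ratio = 4:25.
Area of the larger triangle / Area of the smaller triangle = 25/4
Area of the larger triangle = 16 * 25/4 = 100

100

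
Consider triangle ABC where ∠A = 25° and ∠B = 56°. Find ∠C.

angle C = 180 - 25 - 56 = 99 degrees.

99 degrees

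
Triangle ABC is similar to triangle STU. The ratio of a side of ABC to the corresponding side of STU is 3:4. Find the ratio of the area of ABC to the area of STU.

The ratio of areas of similar triangles equals the square of the side ratio.
Side ratio = 3:4
Area ratio = (3/4)^2 = 9/16 = 9:16

9:16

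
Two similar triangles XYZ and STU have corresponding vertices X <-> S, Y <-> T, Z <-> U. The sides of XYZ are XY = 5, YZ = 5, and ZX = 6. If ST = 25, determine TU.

Similar triangles have proportional sides. Setting up the proportion:
ST / XY = TU / YZ
25 / 5 = TU / 5
TU = 5 * 25 / 5 = 25.

25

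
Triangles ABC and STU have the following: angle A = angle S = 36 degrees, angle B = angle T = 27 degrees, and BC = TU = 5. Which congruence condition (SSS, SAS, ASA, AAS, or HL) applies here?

The given information provides:
angle A = angle S = 36 degrees, angle B = angle T = 27 degrees, and BC = TU = 5
This matches the AAS congruence theorem.
Two pairs of corresponding angles and a non-included side are equal (Angle-Angle-Side).

AAS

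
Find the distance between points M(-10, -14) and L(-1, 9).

The horizontal distance is |-1 - -10| = 9 and the vertical distance is |9 - -14| = 23.
By the Pythagorean theorem, d = sqrt(9^2 + 23^2) = sqrt(610).

sqrt(610)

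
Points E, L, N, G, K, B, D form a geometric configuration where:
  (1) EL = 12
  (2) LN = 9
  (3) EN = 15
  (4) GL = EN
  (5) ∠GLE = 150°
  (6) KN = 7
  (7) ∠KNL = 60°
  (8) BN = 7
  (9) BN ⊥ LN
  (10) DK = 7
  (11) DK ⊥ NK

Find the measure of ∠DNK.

Step 1: By the law of cosines on triangle NKD: ND² = 7² + 7² − 2·7·7·cos(90°) = 98, so ND = 7·√2.
Step 2: By the inverse law of cosines on triangle DNK: cos(∠DNK) = ((7·√2)² + 7² − 7²) / (2·7·√2·7) = 98/138.59 = 0.7071, so ∠DNK = 45°.

Therefore, the measure of angle ∠DNK = 45°.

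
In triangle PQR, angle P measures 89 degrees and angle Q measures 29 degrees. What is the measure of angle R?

Let angle R = x. Then 89 + 29 + x = 180.
x = 180 - 118 = 62 degrees.

62 degrees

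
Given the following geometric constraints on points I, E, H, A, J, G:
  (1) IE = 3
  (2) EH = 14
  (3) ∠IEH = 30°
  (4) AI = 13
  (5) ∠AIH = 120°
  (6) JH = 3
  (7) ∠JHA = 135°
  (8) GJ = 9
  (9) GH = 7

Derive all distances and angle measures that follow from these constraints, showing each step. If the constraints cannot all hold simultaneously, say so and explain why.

The constraints are consistent.

Step 1: From IE = 3, EH = 14, and ∠IEH = 30°, by the law of cosines:
  IH² = IE² + EH² - 2·IE·EH·cos(30°) = 9 + 196 - 72.75 = 132.3
  IH ≈ 11.5

Step 2: From HG = 7, HJ = 3, GJ = 9, by the inverse law of cosines:
  cos(∠GHJ) = (HG² + HJ² - GJ²) / (2·HG·HJ)
  ∠GHJ = 123.2°

Step 3: From JG = 9, JH = 3, GH = 7, by the inverse law of cosines:
  cos(∠GJH) = (JG² + JH² - GH²) / (2·JG·JH)
  ∠GJH = 40.6°

Step 4: From GH = 7, GJ = 9, HJ = 3, by the inverse law of cosines:
  cos(∠HGJ) = (GH² + GJ² - HJ²) / (2·GH·GJ)
  ∠HGJ = 16.2°

Step 5: From HI = 11.5, IA = 13, and ∠HIA = 120°, by the law of cosines:
  HA² = HI² + IA² - 2·HI·IA·cos(120°) = 132.3 + 169 + 149.5 = 450.8
  HA ≈ 21.23

Step 6: From IE = 3, IH = 11.5, EH = 14, by the inverse law of cosines:
  cos(∠EIH) = (IE² + IH² - EH²) / (2·IE·IH)
  ∠EIH = 142.51°

Step 7: From HE = 14, HI = 11.5, EI = 3, by the inverse law of cosines:
  cos(∠EHI) = (HE² + HI² - EI²) / (2·HE·HI)
  ∠EHI = 7.49°

Step 8: From AH = 21.23, HJ = 3, and ∠AHJ = 135°, by the law of cosines:
  AJ² = AH² + HJ² - 2·AH·HJ·cos(135°) = 450.8 + 9 + 90.08 = 549.8
  AJ ≈ 23.45

Step 9: From HA = 21.23, HI = 11.5, AI = 13, by the inverse law of cosines:
  cos(∠AHI) = (HA² + HI² - AI²) / (2·HA·HI)
  ∠AHI = 32.02°

Step 10: From AH = 21.23, AI = 13, HI = 11.5, by the inverse law of cosines:
  cos(∠HAI) = (AH² + AI² - HI²) / (2·AH·AI)
  ∠HAI = 27.98°

Step 11: From AH = 21.23, AJ = 23.45, HJ = 3, by the inverse law of cosines:
  cos(∠HAJ) = (AH² + AJ² - HJ²) / (2·AH·AJ)
  ∠HAJ = 5.19°

Step 12: From JA = 23.45, JH = 3, AH = 21.23, by the inverse law of cosines:
  cos(∠AJH) = (JA² + JH² - AH²) / (2·JA·JH)
  ∠AJH = 39.81°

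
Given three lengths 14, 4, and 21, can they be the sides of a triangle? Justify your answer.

No.
The triangle inequality is violated: 14 + 4 = 18 ≤ 21.
These lengths cannot form a triangle.

No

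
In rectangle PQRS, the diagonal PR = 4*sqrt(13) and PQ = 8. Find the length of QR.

Using the Pythagorean theorem: d^2 = a^2 + b^2
b^2 = d^2 - a^2
b^2 = 208 - 64
b^2 = 144
b = sqrt(144) = 12

12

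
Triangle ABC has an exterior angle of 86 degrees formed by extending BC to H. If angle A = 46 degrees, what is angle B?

By the exterior angle theorem: exterior angle = sum of remote interior angles.
86 = 46 + angle B
angle B = 86 - 46 = 40 degrees

40 degrees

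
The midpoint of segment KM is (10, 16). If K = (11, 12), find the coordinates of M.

Using the midpoint formula: M = ((x1 + x2)/2, (y1 + y2)/2)
We know M = (10, 16) and K = (11, 12)
For x: 10 = (11 + x2)/2, so x2 = 2*10 - 11 = 9
For y: 16 = (12 + y2)/2, so y2 = 2*16 - 12 = 20
M = (9, 20)

(9, 20)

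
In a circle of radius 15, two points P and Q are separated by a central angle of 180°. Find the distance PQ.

Drop a perpendicular from the center to the chord, bisecting both the chord and the central angle.
Each half-chord = r sin(θ/2) = 15 sin(90°).
The full chord = 2 × 15 × sin(90°) = 30.

30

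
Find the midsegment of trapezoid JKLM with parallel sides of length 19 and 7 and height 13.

The midsegment of a trapezoid = (base1 + base2) / 2
midsegment = (19 + 7) / 2
midsegment = 26 / 2
midsegment = 13

13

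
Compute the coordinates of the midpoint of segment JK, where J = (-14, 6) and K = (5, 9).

M = ((x₁ + x₂)/2, (y₁ + y₂)/2)
= ((-14 + 5)/2, (6 + 9)/2)
= (-9/2, 15/2) = (-9/2, 15/2)

(-9/2, 15/2)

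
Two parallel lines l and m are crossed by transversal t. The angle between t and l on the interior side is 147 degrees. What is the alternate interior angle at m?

Alternate interior angles lie on opposite sides of the transversal, between the parallel lines.
By the alternate interior angle theorem, they are equal: 147 degrees.

147 degrees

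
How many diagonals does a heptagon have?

Total line segments between 7 vertices = C(7,2) = 21.
Subtract the 7 sides: 21 - 7 = 14 diagonals.

14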